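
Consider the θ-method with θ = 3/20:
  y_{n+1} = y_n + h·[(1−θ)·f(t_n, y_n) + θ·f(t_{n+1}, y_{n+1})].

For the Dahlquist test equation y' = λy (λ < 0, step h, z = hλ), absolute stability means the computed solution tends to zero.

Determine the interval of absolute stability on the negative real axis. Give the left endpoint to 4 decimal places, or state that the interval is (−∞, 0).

Set f=λy, z=hλ:
  y_{n+1} = y_n + z·[17/20·y_n + 3/20·y_{n+1}] ⇒ (1 − 3/20z)y_{n+1} = (1 + 17/20z)y_n
  R(z) = (1 + 17/20z)/(1 − 3/20z).

Need |R(x)|<1, x<0.
x=-1.17: |R|=0.0047
R=−1: 1+17/20x = −1+3/20x ⇒ -7/10x=2 ⇒ x=2/(-7/10)=-2.8571
Confirm numerically:
  x=-2.321: |R|=0.72162 <1
  x=-2.235: |R|=0.67384 <1
  x=-1.709: |R|=0.36029 <1
  x=-3.024: |R|=1.08035 >1
  x=-2.920: |R|=1.03060 >1
Stable set (-2.8571, 0).

z∈(-2.8571,0).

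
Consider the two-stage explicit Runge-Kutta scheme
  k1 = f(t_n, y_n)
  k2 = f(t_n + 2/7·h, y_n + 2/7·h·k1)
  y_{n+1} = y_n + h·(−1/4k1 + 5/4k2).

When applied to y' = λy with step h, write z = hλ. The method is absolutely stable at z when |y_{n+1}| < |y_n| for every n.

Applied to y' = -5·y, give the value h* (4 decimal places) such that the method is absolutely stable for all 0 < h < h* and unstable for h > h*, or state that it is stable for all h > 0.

Set f=λy, z=hλ:
  k1=λy_n ⇒ h·k1=z·y_n;  k2=λ(1+2/7z)y_n ⇒ h·k2=z(1+2/7z)y_n
  y_{n+1}/y_n = 1 − 1/4z + 5/4z(1+2/7z) = 1 + z + 5/14z²
  R(z) = 1 + z + 5/14z².

Boundary: |R(x)|=1, x<0.
x=-0.89: |R|=0.3929
R=1: x+5/14x²=0 ⇒ x=−14/5=-2.8000; min R=1−1/(4·5/14)=0.3000>−1
Confirm numerically:
  x=-2.517: |R|=0.74560 <1
  x=-2.002: |R|=0.42943 <1
  x=-1.846: |R|=0.37104 <1
  x=-3.378: |R|=1.69732 >1
  x=-3.316: |R|=1.61109 >1
  x=-3.238: |R|=1.50652 >1
Stable set (-2.8000, 0).

(-2.8000,0); λ=-5 ⇒ h* = (14/5)/5 = 0.5600.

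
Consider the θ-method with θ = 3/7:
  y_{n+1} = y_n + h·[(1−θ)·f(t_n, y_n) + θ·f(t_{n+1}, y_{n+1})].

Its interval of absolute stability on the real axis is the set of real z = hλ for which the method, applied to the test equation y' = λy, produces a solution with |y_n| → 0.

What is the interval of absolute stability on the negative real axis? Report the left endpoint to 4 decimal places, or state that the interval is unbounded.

z∈(-14.0000,0).

With y'=λy (z=hλ):
  y_{n+1} = y_n + z·[4/7·y_n + 3/7·y_{n+1}] ⇒ (1 − 3/7z)y_{n+1} = (1 + 4/7z)y_n
  so R(z) = (1 + 4/7z)/(1 − 3/7z).

Find x<0 with |R(x)|<1.
x=-0.43: |R|=0.6369
R=−1: 1+4/7x = −1+3/7x ⇒ -1/7x=2 ⇒ x=2/(-1/7)=-14.0000
Confirm numerically:
  x=-12.905: |R|=0.97605 <1
  x=-12.282: |R|=0.96082 <1
  x=-12.271: |R|=0.96054 <1
  x=-6.275: |R|=0.70087 <1
  x=-14.414: |R|=1.00824 >1
  x=-14.176: |R|=1.00355 >1
Stable set (-14.0000, 0).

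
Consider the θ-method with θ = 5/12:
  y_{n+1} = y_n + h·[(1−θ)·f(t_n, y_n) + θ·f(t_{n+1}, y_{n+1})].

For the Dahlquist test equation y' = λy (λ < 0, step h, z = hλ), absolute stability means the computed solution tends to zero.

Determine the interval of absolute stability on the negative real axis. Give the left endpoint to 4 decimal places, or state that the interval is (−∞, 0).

With y'=λy (z=hλ):
  y_{n+1} = y_n + z·[7/12·y_n + 5/12·y_{n+1}] ⇒ (1 − 5/12z)y_{n+1} = (1 + 7/12z)y_n
  so R(z) = (1 + 7/12z)/(1 − 5/12z).

Boundary: |R(x)|=1, x<0.
x=-0.68: |R|=0.4701
R=−1: 1+7/12x = −1+5/12x ⇒ -1/6x=2 ⇒ x=2/(-1/6)=-12.0000
Confirm numerically:
  x=-9.171: |R|=0.90220 <1
  x=-8.222: |R|=0.85773 <1
  x=-8.203: |R|=0.85676 <1
  x=-12.496: |R|=1.01332 >1
  x=-12.370: |R|=1.01002 >1
  x=-12.266: |R|=1.00725 >1
So |R|<1 on (-12.0000, 0).

z∈(-12.0000,0).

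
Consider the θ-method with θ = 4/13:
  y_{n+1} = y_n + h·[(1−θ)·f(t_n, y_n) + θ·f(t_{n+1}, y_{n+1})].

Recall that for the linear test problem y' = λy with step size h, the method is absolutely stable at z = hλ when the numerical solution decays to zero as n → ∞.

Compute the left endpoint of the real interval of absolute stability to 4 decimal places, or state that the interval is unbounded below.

With y'=λy (z=hλ):
  y_{n+1} = y_n + z·[9/13·y_n + 4/13·y_{n+1}] ⇒ (1 − 4/13z)y_{n+1} = (1 + 9/13z)y_n
  Hence R(z) = (1 + 9/13z)/(1 − 4/13z).

Find x<0 with |R(x)|<1.
x=-0.6: |R|=0.4935
R=−1: 1+9/13x = −1+4/13x ⇒ -5/13x=2 ⇒ x=2/(-5/13)=-5.2000
Confirm numerically:
  x=-4.924: |R|=0.95779 <1
  x=-4.903: |R|=0.95446 <1
  x=-3.806: |R|=0.75305 <1
  x=-5.751: |R|=1.07652 >1
  x=-5.518: |R|=1.04534 >1
  x=-5.258: |R|=1.00852 >1
Interval (-5.2000, 0).

z* = -5.2000.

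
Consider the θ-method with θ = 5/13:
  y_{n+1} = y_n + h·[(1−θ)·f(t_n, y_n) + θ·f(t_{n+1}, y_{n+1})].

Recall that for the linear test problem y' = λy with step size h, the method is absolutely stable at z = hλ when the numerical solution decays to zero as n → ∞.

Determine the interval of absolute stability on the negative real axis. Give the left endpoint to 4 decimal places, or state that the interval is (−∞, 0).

(-8.6667, 0).

Set f=λy, z=hλ:
  y_{n+1} = y_n + z·[8/13·y_n + 5/13·y_{n+1}] ⇒ (1 − 5/13z)y_{n+1} = (1 + 8/13z)y_n
  R(z) = (1 + 8/13z)/(1 − 5/13z).

Find x<0 with |R(x)|<1.
x=-0.83: |R|=0.3708
R=−1: 1+8/13x = −1+5/13x ⇒ -3/13x=2 ⇒ x=2/(-3/13)=-8.6667
Confirm numerically:
  x=-8.369: |R|=0.98372 <1
  x=-6.178: |R|=0.82989 <1
  x=-5.991: |R|=0.81313 <1
  x=-4.758: |R|=0.68127 <1
  x=-9.167: |R|=1.02551 >1
  x=-9.158: |R|=1.02507 >1
  x=-8.737: |R|=1.00372 >1
Interval (-8.6667, 0).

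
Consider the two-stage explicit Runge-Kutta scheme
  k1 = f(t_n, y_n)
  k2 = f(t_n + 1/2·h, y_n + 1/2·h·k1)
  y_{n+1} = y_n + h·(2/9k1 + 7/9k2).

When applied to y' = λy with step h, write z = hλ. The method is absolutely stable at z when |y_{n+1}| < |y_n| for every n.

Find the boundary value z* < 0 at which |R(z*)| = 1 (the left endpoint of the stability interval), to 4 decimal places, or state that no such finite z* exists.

z* = -2.5714.

On y'=λy, z=hλ:
  k1=λy_n ⇒ h·k1=z·y_n;  k2=λ(1+1/2z)y_n ⇒ h·k2=z(1+1/2z)y_n
  y_{n+1}/y_n = 1 + 2/9z + 7/9z(1+1/2z) = 1 + z + 7/18z²
  so R(z) = 1 + z + 7/18z².

Boundary: |R(x)|=1, x<0.
x=-1.74: |R|=0.4374
R=1: x+7/18x²=0 ⇒ x=−18/7=-2.5714; min R=1−1/(4·7/18)=0.3571>−1
Confirm numerically:
  x=-2.256: |R|=0.72326 <1
  x=-1.962: |R|=0.53501 <1
  x=-1.624: |R|=0.40165 <1
  x=-1.533: |R|=0.38092 <1
  x=-3.163: |R|=1.72767 >1
  x=-3.092: |R|=1.62596 >1
  x=-2.815: |R|=1.26664 >1
So |R|<1 on (-2.5714, 0).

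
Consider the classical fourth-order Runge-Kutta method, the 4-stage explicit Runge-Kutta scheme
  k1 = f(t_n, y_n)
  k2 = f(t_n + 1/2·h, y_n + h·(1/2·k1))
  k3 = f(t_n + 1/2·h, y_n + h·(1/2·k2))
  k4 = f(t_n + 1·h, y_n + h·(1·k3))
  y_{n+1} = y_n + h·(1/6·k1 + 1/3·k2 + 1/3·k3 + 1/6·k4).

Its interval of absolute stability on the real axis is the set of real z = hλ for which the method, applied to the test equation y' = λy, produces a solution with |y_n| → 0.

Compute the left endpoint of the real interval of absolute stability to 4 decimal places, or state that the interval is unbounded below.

On y'=λy, z=hλ:
  order 4, 4-stage ⇒ R(z)=1+z+z^2/2+z^3/6+z^4/24
  (e.g. R(-1.46)=0.27643, |R|=0.27643)

Need |R(x)|<1, x<0.
x=-1.46: |R|=0.2764
|R(-2.53)|=0.6786 |R(-2.45)|=0.6015 |R(-0.73)|=0.4834
Bisect:
  x_lo=-3.4189 |R|=2.4579  x_hi=-0.2660 |R|=0.7665
  mid=-1.84242 |R|=0.29260 →hi
  mid=-2.63066 |R|=0.79081 →hi
  mid=-3.02477 |R|=1.42532 →lo
  mid=-2.82772 |R|=1.06587 →lo
  mid=-2.72919 |R|=0.91865 →hi
  mid=-2.77845 |R|=0.98973 →hi
  mid=-2.80308 |R|=1.02715 →lo
  mid=-2.79077 |R|=1.00828 →lo
  mid=-2.78461 |R|=0.99897 →hi
  mid=-2.78769 |R|=1.00362 →lo
  ...
  [-2.78538,-2.78519] ⇒ x*=-2.7853
Interval (-2.7853, 0).

z* = -2.7853.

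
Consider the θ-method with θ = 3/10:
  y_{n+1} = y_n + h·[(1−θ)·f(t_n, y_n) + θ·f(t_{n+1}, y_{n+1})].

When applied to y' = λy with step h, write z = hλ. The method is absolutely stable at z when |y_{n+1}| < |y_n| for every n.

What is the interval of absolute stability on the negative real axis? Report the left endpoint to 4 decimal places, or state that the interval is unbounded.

Test eqn y'=λy, z=hλ:
  y_{n+1} = y_n + z·[7/10·y_n + 3/10·y_{n+1}] ⇒ (1 − 3/10z)y_{n+1} = (1 + 7/10z)y_n
  so R(z) = (1 + 7/10z)/(1 − 3/10z).

Boundary: |R(x)|=1, x<0.
x=-1.48: |R|=0.0249
R=−1: 1+7/10x = −1+3/10x ⇒ -2/5x=2 ⇒ x=2/(-2/5)=-5.0000
Confirm numerically:
  x=-4.582: |R|=0.92959 <1
  x=-4.497: |R|=0.91435 <1
  x=-4.168: |R|=0.85212 <1
  x=-2.233: |R|=0.33721 <1
  x=-5.266: |R|=1.04124 >1
  x=-5.256: |R|=1.03974 >1
Stable set (-5.0000, 0).

(-5.0000, 0).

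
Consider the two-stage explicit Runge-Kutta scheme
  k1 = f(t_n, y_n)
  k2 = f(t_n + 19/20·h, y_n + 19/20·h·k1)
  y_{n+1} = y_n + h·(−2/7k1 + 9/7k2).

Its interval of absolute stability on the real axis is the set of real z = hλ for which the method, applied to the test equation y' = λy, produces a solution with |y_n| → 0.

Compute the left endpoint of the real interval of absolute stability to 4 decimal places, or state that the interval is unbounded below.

Test eqn y'=λy, z=hλ:
  k1=λy_n ⇒ h·k1=z·y_n;  k2=λ(1+19/20z)y_n ⇒ h·k2=z(1+19/20z)y_n
  y_{n+1}/y_n = 1 − 2/7z + 9/7z(1+19/20z) = 1 + z + 171/140z²
  so R(z) = 1 + z + 171/140z².

Solve |R(x)|<1 on ℝ⁻.
x=-0.41: |R|=0.7953
R=1: x+171/140x²=0 ⇒ x=−140/171=-0.8187; min R=1−1/(4·171/140)=0.7953>−1
Confirm numerically:
  x=-0.702: |R|=0.89992 <1
  x=-0.463: |R|=0.79884 <1
  x=-0.404: |R|=0.79536 <1
  x=-1.396: |R|=1.98434 >1
  x=-1.388: |R|=1.96514 >1
So |R|<1 on (-0.8187, 0).

left endpoint -0.8187.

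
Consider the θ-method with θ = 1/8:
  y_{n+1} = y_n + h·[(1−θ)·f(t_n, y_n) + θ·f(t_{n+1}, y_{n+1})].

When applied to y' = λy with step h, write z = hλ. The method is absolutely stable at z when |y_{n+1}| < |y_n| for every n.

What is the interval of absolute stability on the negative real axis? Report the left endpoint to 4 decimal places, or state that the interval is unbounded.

With y'=λy (z=hλ):
  y_{n+1} = y_n + z·[7/8·y_n + 1/8·y_{n+1}] ⇒ (1 − 1/8z)y_{n+1} = (1 + 7/8z)y_n
  R(z) = (1 + 7/8z)/(1 − 1/8z).

Find x<0 with |R(x)|<1.
x=-1.76: |R|=0.4426
R=−1: 1+7/8x = −1+1/8x ⇒ -3/4x=2 ⇒ x=2/(-3/4)=-2.6667
Confirm numerically:
  x=-2.493: |R|=0.90070 <1
  x=-2.257: |R|=0.76036 <1
  x=-1.232: |R|=0.06759 <1
  x=-1.177: |R|=0.02604 <1
  x=-3.086: |R|=1.22695 >1
  x=-2.702: |R|=1.01981 >1
Stable set (-2.6667, 0).

z∈(-2.6667,0).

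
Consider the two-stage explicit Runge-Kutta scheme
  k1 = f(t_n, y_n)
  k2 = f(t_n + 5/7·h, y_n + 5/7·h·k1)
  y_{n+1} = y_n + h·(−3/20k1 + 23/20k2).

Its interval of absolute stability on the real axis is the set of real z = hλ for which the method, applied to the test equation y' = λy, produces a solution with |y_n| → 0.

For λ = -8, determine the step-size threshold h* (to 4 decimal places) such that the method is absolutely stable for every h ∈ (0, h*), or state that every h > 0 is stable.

Set f=λy, z=hλ:
  k1=λy_n ⇒ h·k1=z·y_n;  k2=λ(1+5/7z)y_n ⇒ h·k2=z(1+5/7z)y_n
  y_{n+1}/y_n = 1 − 3/20z + 23/20z(1+5/7z) = 1 + z + 23/28z²
  ⇒ R(z) = 1 + z + 23/28z².

Solve |R(x)|<1 on ℝ⁻.
x=-1.65: |R|=1.5863
R=1: x+23/28x²=0 ⇒ x=−28/23=-1.2174; min R=1−1/(4·23/28)=0.6957>−1
Confirm numerically:
  x=-0.770: |R|=0.71703 <1
  x=-0.768: |R|=0.71650 <1
  x=-0.601: |R|=0.69570 <1
  x=-1.731: |R|=1.73030 >1
  x=-1.408: |R|=1.22045 >1
Interval (-1.2174, 0).

(-1.2174,0); λ=-8 ⇒ h* = (28/23)/8 = 0.1522.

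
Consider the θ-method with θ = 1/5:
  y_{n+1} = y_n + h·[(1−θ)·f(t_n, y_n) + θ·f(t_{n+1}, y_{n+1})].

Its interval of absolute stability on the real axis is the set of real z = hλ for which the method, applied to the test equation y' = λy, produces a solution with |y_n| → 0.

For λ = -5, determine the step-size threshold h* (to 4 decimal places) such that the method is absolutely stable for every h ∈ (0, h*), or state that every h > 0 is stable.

On y'=λy, z=hλ:
  y_{n+1} = y_n + z·[4/5·y_n + 1/5·y_{n+1}] ⇒ (1 − 1/5z)y_{n+1} = (1 + 4/5z)y_n
  Hence R(z) = (1 + 4/5z)/(1 − 1/5z).

Need |R(x)|<1, x<0.
x=-0.94: |R|=0.2088
R=−1: 1+4/5x = −1+1/5x ⇒ -3/5x=2 ⇒ x=2/(-3/5)=-3.3333
Confirm numerically:
  x=-2.912: |R|=0.84024 <1
  x=-2.749: |R|=0.77378 <1
  x=-2.512: |R|=0.67199 <1
  x=-2.066: |R|=0.46193 <1
  x=-3.697: |R|=1.12545 >1
  x=-3.481: |R|=1.05223 >1
So |R|<1 on (-3.3333, 0).

(-3.3333,0); λ=-5 ⇒ h* = (10/3)/5 = 0.6667.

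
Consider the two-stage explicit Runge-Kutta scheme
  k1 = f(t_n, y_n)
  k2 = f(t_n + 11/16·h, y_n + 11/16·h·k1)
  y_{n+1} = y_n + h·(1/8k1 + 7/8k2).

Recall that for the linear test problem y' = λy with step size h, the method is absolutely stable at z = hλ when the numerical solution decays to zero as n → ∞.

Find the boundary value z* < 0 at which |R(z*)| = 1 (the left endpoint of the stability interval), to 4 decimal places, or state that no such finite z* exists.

Test eqn y'=λy, z=hλ:
  k1=λy_n ⇒ h·k1=z·y_n;  k2=λ(1+11/16z)y_n ⇒ h·k2=z(1+11/16z)y_n
  y_{n+1}/y_n = 1 + 1/8z + 7/8z(1+11/16z) = 1 + z + 77/128z²
  ⇒ R(z) = 1 + z + 77/128z².

Boundary: |R(x)|=1, x<0.
x=-1.06: |R|=0.6159
R=1: x+77/128x²=0 ⇒ x=−128/77=-1.6623; min R=1−1/(4·77/128)=0.5844>−1
Confirm numerically:
  x=-1.296: |R|=0.71439 <1
  x=-1.104: |R|=0.62919 <1
  x=-0.998: |R|=0.60116 <1
  x=-1.991: |R|=1.39364 >1
  x=-1.719: |R|=1.05859 >1
Interval (-1.6623, 0).

left endpoint -1.6623.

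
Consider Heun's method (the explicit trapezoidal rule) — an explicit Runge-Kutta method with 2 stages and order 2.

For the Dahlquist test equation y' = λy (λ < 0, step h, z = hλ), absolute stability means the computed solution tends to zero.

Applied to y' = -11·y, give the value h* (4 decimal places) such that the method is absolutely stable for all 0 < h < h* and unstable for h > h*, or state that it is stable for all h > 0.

On y'=λy, z=hλ:
  order 2, 2-stage ⇒ R(z)=1+z+z^2/2
  (e.g. R(-0.37)=0.69845, |R|=0.69845)

Need |R(x)|<1, x<0.
x=-0.37: |R|=0.6985
|R(-2.36)|=1.4248 |R(-1.39)|=0.5760 |R(-1.15)|=0.5112
Bisect:
  x_lo=-2.7601 |R|=2.0489  x_hi=-0.1898 |R|=0.8282
  mid=-1.47496 |R|=0.61279 →hi
  mid=-2.11751 |R|=1.12442 →lo
  mid=-1.79624 |R|=0.81700 →hi
  mid=-1.95687 |R|=0.95780 →hi
  mid=-2.03719 |R|=1.03789 →lo
  mid=-1.99703 |R|=0.99704 →hi
  mid=-2.01711 |R|=1.01726 →lo
  mid=-2.00707 |R|=1.00710 →lo
  ...
  [-2.00001,-1.99986] ⇒ x*=-2.0000
Interval (-2.0000, 0).

(-2.0000,0); λ=-11 ⇒ h* = 0.1818.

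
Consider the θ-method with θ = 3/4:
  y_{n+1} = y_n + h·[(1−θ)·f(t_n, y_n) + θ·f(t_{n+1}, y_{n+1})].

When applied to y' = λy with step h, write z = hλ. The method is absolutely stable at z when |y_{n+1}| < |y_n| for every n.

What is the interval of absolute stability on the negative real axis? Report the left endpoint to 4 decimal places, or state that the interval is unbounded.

With y'=λy (z=hλ):
  y_{n+1} = y_n + z·[1/4·y_n + 3/4·y_{n+1}] ⇒ (1 − 3/4z)y_{n+1} = (1 + 1/4z)y_n
  ⇒ R(z) = (1 + 1/4z)/(1 − 3/4z).

Boundary: |R(x)|=1, x<0.
x=-1.1: |R|=0.3973
x=-2: |R|=0.2000
x=-10: |R|=0.1765
x=-100: |R|=0.3158
θ=3/4≥1/2 ⇒ |1+1/4x|<|1−3/4x| ∀x<0 ⇒ interval (−∞,0).

(−∞, 0) — no finite endpoint.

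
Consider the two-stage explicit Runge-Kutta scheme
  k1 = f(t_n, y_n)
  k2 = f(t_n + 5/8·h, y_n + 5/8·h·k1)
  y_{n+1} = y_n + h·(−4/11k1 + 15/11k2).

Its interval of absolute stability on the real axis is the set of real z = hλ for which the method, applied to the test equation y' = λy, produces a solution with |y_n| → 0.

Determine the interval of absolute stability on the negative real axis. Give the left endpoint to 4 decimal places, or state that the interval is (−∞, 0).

Test eqn y'=λy, z=hλ:
  k1=λy_n ⇒ h·k1=z·y_n;  k2=λ(1+5/8z)y_n ⇒ h·k2=z(1+5/8z)y_n
  y_{n+1}/y_n = 1 − 4/11z + 15/11z(1+5/8z) = 1 + z + 75/88z²
  so R(z) = 1 + z + 75/88z².

Solve |R(x)|<1 on ℝ⁻.
x=-0.94: |R|=0.8131
R=1: x+75/88x²=0 ⇒ x=−88/75=-1.1733; min R=1−1/(4·75/88)=0.7067>−1
Confirm numerically:
  x=-0.936: |R|=0.81067 <1
  x=-0.910: |R|=0.79577 <1
  x=-0.845: |R|=0.76354 <1
  x=-0.629: |R|=0.70819 <1
  x=-1.737: |R|=1.83445 >1
  x=-1.485: |R|=1.39445 >1
  x=-1.275: |R|=1.11048 >1
Interval (-1.1733, 0).

z∈(-1.1733,0).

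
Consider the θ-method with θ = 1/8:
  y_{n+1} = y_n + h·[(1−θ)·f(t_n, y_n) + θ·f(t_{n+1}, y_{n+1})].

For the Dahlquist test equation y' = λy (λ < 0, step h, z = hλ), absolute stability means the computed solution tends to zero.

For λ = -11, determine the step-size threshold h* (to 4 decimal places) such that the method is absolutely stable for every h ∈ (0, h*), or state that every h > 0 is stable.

(-2.6667,0); λ=-11 ⇒ h* = (8/3)/11 = 0.2424.

Test eqn y'=λy, z=hλ:
  y_{n+1} = y_n + z·[7/8·y_n + 1/8·y_{n+1}] ⇒ (1 − 1/8z)y_{n+1} = (1 + 7/8z)y_n
  Hence R(z) = (1 + 7/8z)/(1 − 1/8z).

Solve |R(x)|<1 on ℝ⁻.
x=-1.35: |R|=0.1551
R=−1: 1+7/8x = −1+1/8x ⇒ -3/4x=2 ⇒ x=2/(-3/4)=-2.6667
Confirm numerically:
  x=-2.303: |R|=0.78822 <1
  x=-2.195: |R|=0.72241 <1
  x=-2.103: |R|=0.66525 <1
  x=-1.309: |R|=0.12493 <1
  x=-3.256: |R|=1.31414 >1
  x=-2.912: |R|=1.13490 >1
So |R|<1 on (-2.6667, 0).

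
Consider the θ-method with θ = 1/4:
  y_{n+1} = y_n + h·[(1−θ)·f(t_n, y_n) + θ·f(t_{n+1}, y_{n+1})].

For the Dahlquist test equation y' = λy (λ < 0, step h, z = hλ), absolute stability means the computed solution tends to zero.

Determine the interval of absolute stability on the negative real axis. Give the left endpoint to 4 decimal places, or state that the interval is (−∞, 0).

z∈(-4.0000,0).

Set f=λy, z=hλ:
  y_{n+1} = y_n + z·[3/4·y_n + 1/4·y_{n+1}] ⇒ (1 − 1/4z)y_{n+1} = (1 + 3/4z)y_n
  Hence R(z) = (1 + 3/4z)/(1 − 1/4z).

Boundary: |R(x)|=1, x<0.
x=-0.85: |R|=0.2990
R=−1: 1+3/4x = −1+1/4x ⇒ -1/2x=2 ⇒ x=2/(-1/2)=-4.0000
Confirm numerically:
  x=-3.749: |R|=0.93522 <1
  x=-3.627: |R|=0.90219 <1
  x=-2.696: |R|=0.61051 <1
  x=-4.469: |R|=1.11076 >1
  x=-4.407: |R|=1.09682 >1
  x=-4.068: |R|=1.01686 >1
So |R|<1 on (-4.0000, 0).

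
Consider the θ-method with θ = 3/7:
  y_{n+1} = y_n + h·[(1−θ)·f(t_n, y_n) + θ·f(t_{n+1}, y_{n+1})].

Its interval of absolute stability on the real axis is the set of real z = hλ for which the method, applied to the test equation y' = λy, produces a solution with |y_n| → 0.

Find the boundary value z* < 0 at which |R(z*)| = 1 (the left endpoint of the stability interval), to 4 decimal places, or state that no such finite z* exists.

z* = -14.0000.

Set f=λy, z=hλ:
  y_{n+1} = y_n + z·[4/7·y_n + 3/7·y_{n+1}] ⇒ (1 − 3/7z)y_{n+1} = (1 + 4/7z)y_n
  ⇒ R(z) = (1 + 4/7z)/(1 − 3/7z).

Find x<0 with |R(x)|<1.
x=-0.42: |R|=0.6441
R=−1: 1+4/7x = −1+3/7x ⇒ -1/7x=2 ⇒ x=2/(-1/7)=-14.0000
Confirm numerically:
  x=-11.162: |R|=0.92990 <1
  x=-6.256: |R|=0.69947 <1
  x=-6.064: |R|=0.68498 <1
  x=-5.842: |R|=0.66737 <1
  x=-14.540: |R|=1.01067 >1
  x=-14.505: |R|=1.01000 >1
Stable set (-14.0000, 0).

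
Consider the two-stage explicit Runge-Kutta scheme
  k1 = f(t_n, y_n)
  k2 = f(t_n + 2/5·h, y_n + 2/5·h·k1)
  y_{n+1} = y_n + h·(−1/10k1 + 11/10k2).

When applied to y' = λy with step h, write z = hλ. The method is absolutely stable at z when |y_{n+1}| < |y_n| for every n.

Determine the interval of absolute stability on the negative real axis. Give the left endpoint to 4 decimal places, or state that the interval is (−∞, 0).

(-2.2727, 0).

Set f=λy, z=hλ:
  k1=λy_n ⇒ h·k1=z·y_n;  k2=λ(1+2/5z)y_n ⇒ h·k2=z(1+2/5z)y_n
  y_{n+1}/y_n = 1 − 1/10z + 11/10z(1+2/5z) = 1 + z + 11/25z²
  so R(z) = 1 + z + 11/25z².

Find x<0 with |R(x)|<1.
x=-0.97: |R|=0.4440
R=1: x+11/25x²=0 ⇒ x=−25/11=-2.2727; min R=1−1/(4·11/25)=0.4318>−1
Confirm numerically:
  x=-2.241: |R|=0.96872 <1
  x=-2.193: |R|=0.92307 <1
  x=-1.289: |R|=0.44207 <1
  x=-1.032: |R|=0.43661 <1
  x=-2.804: |R|=1.65546 >1
  x=-2.472: |R|=1.21674 >1
  x=-2.295: |R|=1.02249 >1
Interval (-2.2727, 0).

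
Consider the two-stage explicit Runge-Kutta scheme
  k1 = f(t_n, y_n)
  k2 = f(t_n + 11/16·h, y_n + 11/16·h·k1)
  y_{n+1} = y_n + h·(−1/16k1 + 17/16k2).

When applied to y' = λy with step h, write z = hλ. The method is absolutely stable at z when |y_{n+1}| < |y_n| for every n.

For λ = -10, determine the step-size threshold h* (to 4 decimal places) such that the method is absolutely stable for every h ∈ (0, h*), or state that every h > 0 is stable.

(-1.3690,0); λ=-10 ⇒ h* = (256/187)/10 = 0.1369.

Set f=λy, z=hλ:
  k1=λy_n ⇒ h·k1=z·y_n;  k2=λ(1+11/16z)y_n ⇒ h·k2=z(1+11/16z)y_n
  y_{n+1}/y_n = 1 − 1/16z + 17/16z(1+11/16z) = 1 + z + 187/256z²
  ⇒ R(z) = 1 + z + 187/256z².

Need |R(x)|<1, x<0.
x=-1.22: |R|=0.8672
R=1: x+187/256x²=0 ⇒ x=−256/187=-1.3690; min R=1−1/(4·187/256)=0.6578>−1
Confirm numerically:
  x=-1.325: |R|=0.95743 <1
  x=-1.239: |R|=0.88236 <1
  x=-0.632: |R|=0.65977 <1
  x=-1.958: |R|=1.84244 >1
  x=-1.718: |R|=1.43800 >1
  x=-1.412: |R|=1.04437 >1
So |R|<1 on (-1.3690, 0).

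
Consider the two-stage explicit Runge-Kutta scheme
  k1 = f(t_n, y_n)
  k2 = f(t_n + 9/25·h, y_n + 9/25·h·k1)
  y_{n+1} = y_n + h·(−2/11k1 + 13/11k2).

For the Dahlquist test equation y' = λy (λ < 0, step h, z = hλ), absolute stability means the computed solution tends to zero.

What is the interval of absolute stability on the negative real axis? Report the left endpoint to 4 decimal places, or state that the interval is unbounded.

Set f=λy, z=hλ:
  k1=λy_n ⇒ h·k1=z·y_n;  k2=λ(1+9/25z)y_n ⇒ h·k2=z(1+9/25z)y_n
  y_{n+1}/y_n = 1 − 2/11z + 13/11z(1+9/25z) = 1 + z + 117/275z²
  Hence R(z) = 1 + z + 117/275z².

Find x<0 with |R(x)|<1.
x=-0.82: |R|=0.4661
R=1: x+117/275x²=0 ⇒ x=−275/117=-2.3504; min R=1−1/(4·117/275)=0.4124>−1
Confirm numerically:
  x=-2.312: |R|=0.96220 <1
  x=-2.296: |R|=0.94683 <1
  x=-2.091: |R|=0.76921 <1
  x=-2.022: |R|=0.71746 <1
  x=-2.886: |R|=1.65761 >1
  x=-2.501: |R|=1.16022 >1
  x=-2.467: |R|=1.12235 >1
Stable set (-2.3504, 0).

(-2.3504, 0).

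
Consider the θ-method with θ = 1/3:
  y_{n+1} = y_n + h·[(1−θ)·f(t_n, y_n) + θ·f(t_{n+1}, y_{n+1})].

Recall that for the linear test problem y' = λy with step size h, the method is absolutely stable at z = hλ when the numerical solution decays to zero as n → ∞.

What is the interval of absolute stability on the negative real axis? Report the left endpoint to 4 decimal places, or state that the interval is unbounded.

(-6.0000, 0).

On y'=λy, z=hλ:
  y_{n+1} = y_n + z·[2/3·y_n + 1/3·y_{n+1}] ⇒ (1 − 1/3z)y_{n+1} = (1 + 2/3z)y_n
  ⇒ R(z) = (1 + 2/3z)/(1 − 1/3z).

Solve |R(x)|<1 on ℝ⁻.
x=-1.53: |R|=0.0132
R=−1: 1+2/3x = −1+1/3x ⇒ -1/3x=2 ⇒ x=2/(-1/3)=-6.0000
Confirm numerically:
  x=-5.878: |R|=0.98626 <1
  x=-5.277: |R|=0.91265 <1
  x=-2.744: |R|=0.43315 <1
  x=-6.511: |R|=1.05373 >1
  x=-6.390: |R|=1.04153 >1
  x=-6.055: |R|=1.00607 >1
Stable set (-6.0000, 0).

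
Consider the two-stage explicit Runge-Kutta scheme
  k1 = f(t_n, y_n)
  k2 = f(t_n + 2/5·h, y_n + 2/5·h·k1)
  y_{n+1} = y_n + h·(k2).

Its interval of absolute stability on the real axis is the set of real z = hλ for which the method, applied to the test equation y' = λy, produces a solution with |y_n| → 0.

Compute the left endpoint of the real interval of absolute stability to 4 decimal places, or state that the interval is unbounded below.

left endpoint -2.5000.

Set f=λy, z=hλ:
  k1=λy_n ⇒ h·k1=z·y_n;  k2=λ(1+2/5z)y_n ⇒ h·k2=z(1+2/5z)y_n
  y_{n+1}/y_n = 1 + z(1+2/5z) = 1 + z + 2/5z²
  R(z) = 1 + z + 2/5z².

Find x<0 with |R(x)|<1.
x=-1.34: |R|=0.3782
R=1: x+2/5x²=0 ⇒ x=−5/2=-2.5000; min R=1−1/(4·2/5)=0.3750>−1
Confirm numerically:
  x=-1.883: |R|=0.53528 <1
  x=-1.343: |R|=0.37846 <1
  x=-1.180: |R|=0.37696 <1
  x=-2.934: |R|=1.50934 >1
  x=-2.837: |R|=1.38243 >1
  x=-2.680: |R|=1.19296 >1
So |R|<1 on (-2.5000, 0).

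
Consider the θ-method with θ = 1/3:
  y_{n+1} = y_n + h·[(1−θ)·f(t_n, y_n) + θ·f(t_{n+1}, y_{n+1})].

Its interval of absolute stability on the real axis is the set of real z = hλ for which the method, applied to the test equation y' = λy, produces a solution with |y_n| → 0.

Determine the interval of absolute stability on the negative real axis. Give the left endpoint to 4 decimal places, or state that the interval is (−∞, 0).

With y'=λy (z=hλ):
  y_{n+1} = y_n + z·[2/3·y_n + 1/3·y_{n+1}] ⇒ (1 − 1/3z)y_{n+1} = (1 + 2/3z)y_n
  Hence R(z) = (1 + 2/3z)/(1 − 1/3z).

Need |R(x)|<1, x<0.
x=-0.7: |R|=0.4324
R=−1: 1+2/3x = −1+1/3x ⇒ -1/3x=2 ⇒ x=2/(-1/3)=-6.0000
Confirm numerically:
  x=-5.004: |R|=0.87556 <1
  x=-4.900: |R|=0.86076 <1
  x=-4.558: |R|=0.80921 <1
  x=-6.534: |R|=1.05601 >1
  x=-6.174: |R|=1.01897 >1
  x=-6.075: |R|=1.00826 >1
Stable set (-6.0000, 0).

z∈(-6.0000,0).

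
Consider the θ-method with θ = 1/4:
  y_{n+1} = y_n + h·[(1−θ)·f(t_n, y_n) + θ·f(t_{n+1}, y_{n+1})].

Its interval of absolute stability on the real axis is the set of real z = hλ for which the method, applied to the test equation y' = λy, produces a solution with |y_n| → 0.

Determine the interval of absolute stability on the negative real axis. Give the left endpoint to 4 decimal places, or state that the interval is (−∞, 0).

Set f=λy, z=hλ:
  y_{n+1} = y_n + z·[3/4·y_n + 1/4·y_{n+1}] ⇒ (1 − 1/4z)y_{n+1} = (1 + 3/4z)y_n
  so R(z) = (1 + 3/4z)/(1 − 1/4z).

Solve |R(x)|<1 on ℝ⁻.
x=-1.54: |R|=0.1119
R=−1: 1+3/4x = −1+1/4x ⇒ -1/2x=2 ⇒ x=2/(-1/2)=-4.0000
Confirm numerically:
  x=-3.609: |R|=0.89723 <1
  x=-3.436: |R|=0.84831 <1
  x=-2.128: |R|=0.38903 <1
  x=-4.562: |R|=1.13128 >1
  x=-4.174: |R|=1.04257 >1
  x=-4.031: |R|=1.00772 >1
So |R|<1 on (-4.0000, 0).

z∈(-4.0000,0).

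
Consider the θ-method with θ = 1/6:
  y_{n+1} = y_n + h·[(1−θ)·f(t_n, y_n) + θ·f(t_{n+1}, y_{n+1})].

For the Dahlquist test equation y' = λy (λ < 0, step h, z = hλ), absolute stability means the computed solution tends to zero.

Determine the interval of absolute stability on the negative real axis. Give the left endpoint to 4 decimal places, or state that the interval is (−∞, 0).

z∈(-3.0000,0).

Test eqn y'=λy, z=hλ:
  y_{n+1} = y_n + z·[5/6·y_n + 1/6·y_{n+1}] ⇒ (1 − 1/6z)y_{n+1} = (1 + 5/6z)y_n
  ⇒ R(z) = (1 + 5/6z)/(1 − 1/6z).

Solve |R(x)|<1 on ℝ⁻.
x=-1.3: |R|=0.0685
R=−1: 1+5/6x = −1+1/6x ⇒ -2/3x=2 ⇒ x=2/(-2/3)=-3.0000
Confirm numerically:
  x=-2.838: |R|=0.92668 <1
  x=-2.059: |R|=0.53294 <1
  x=-1.687: |R|=0.31677 <1
  x=-3.102: |R|=1.04483 >1
  x=-3.039: |R|=1.01726 >1
So |R|<1 on (-3.0000, 0).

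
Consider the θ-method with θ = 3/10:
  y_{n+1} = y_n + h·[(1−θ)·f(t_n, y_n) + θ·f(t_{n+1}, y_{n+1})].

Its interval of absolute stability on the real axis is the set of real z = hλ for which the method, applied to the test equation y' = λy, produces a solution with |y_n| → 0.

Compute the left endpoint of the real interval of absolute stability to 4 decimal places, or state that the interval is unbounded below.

left endpoint -5.0000.

Test eqn y'=λy, z=hλ:
  y_{n+1} = y_n + z·[7/10·y_n + 3/10·y_{n+1}] ⇒ (1 − 3/10z)y_{n+1} = (1 + 7/10z)y_n
  ⇒ R(z) = (1 + 7/10z)/(1 − 3/10z).

Find x<0 with |R(x)|<1.
x=-1.68: |R|=0.1170
R=−1: 1+7/10x = −1+3/10x ⇒ -2/5x=2 ⇒ x=2/(-2/5)=-5.0000
Confirm numerically:
  x=-4.520: |R|=0.91851 <1
  x=-4.479: |R|=0.91108 <1
  x=-2.516: |R|=0.43378 <1
  x=-2.396: |R|=0.39400 <1
  x=-5.447: |R|=1.06788 >1
  x=-5.178: |R|=1.02788 >1
  x=-5.061: |R|=1.00969 >1
So |R|<1 on (-5.0000, 0).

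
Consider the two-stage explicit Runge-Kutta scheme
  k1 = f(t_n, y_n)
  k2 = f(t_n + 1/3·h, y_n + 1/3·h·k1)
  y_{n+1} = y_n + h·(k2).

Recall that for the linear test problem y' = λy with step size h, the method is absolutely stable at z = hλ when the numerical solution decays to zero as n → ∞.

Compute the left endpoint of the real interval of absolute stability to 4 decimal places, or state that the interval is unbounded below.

left endpoint -3.0000.

Test eqn y'=λy, z=hλ:
  k1=λy_n ⇒ h·k1=z·y_n;  k2=λ(1+1/3z)y_n ⇒ h·k2=z(1+1/3z)y_n
  y_{n+1}/y_n = 1 + z(1+1/3z) = 1 + z + 1/3z²
  so R(z) = 1 + z + 1/3z².

Need |R(x)|<1, x<0.
x=-1.58: |R|=0.2521
R=1: x+1/3x²=0 ⇒ x=−3=-3.0000; min R=1−1/(4·1/3)=0.2500>−1
Confirm numerically:
  x=-2.096: |R|=0.36841 <1
  x=-1.922: |R|=0.30936 <1
  x=-1.920: |R|=0.30880 <1
  x=-1.532: |R|=0.25034 <1
  x=-3.490: |R|=1.57003 >1
  x=-3.303: |R|=1.33360 >1
  x=-3.302: |R|=1.33240 >1
So |R|<1 on (-3.0000, 0).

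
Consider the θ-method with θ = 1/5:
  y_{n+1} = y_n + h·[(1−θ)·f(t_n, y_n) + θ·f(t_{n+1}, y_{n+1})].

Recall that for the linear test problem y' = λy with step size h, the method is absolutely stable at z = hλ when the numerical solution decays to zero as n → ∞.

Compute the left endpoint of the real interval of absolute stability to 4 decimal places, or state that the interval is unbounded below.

z* = -3.3333.

Set f=λy, z=hλ:
  y_{n+1} = y_n + z·[4/5·y_n + 1/5·y_{n+1}] ⇒ (1 − 1/5z)y_{n+1} = (1 + 4/5z)y_n
  R(z) = (1 + 4/5z)/(1 − 1/5z).

Solve |R(x)|<1 on ℝ⁻.
x=-0.36: |R|=0.6642
R=−1: 1+4/5x = −1+1/5x ⇒ -3/5x=2 ⇒ x=2/(-3/5)=-3.3333
Confirm numerically:
  x=-3.288: |R|=0.98359 <1
  x=-2.679: |R|=0.74437 <1
  x=-2.464: |R|=0.65059 <1
  x=-1.941: |R|=0.39821 <1
  x=-3.529: |R|=1.06882 >1
  x=-3.379: |R|=1.01635 >1
So |R|<1 on (-3.3333, 0).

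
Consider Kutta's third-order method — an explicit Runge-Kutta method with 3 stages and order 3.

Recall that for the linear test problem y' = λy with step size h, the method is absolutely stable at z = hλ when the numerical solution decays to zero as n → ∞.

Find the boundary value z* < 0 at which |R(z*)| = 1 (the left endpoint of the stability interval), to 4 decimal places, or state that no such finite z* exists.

z* = -2.5127.

Set f=λy, z=hλ:
  order 3, 3-stage ⇒ R(z)=1+z+z^2/2+z^3/6
  (e.g. R(-0.87)=0.39870, |R|=0.39870)

Find x<0 with |R(x)|<1.
x=-0.87: |R|=0.3987
|R(-2.46)|=0.9154 |R(-2.35)|=0.7517 |R(-1.18)|=0.2424
Bisect:
  x_lo=-3.1317 |R|=2.3470  x_hi=-0.2038 |R|=0.8156
  mid=-1.66773 |R|=0.05015 →hi
  mid=-2.39973 |R|=0.82359 →hi
  mid=-2.76572 |R|=1.46705 →lo
  mid=-2.58272 |R|=1.11882 →lo
  mid=-2.49122 |R|=0.96496 →hi
  mid=-2.53697 |R|=1.04028 →lo
  mid=-2.51410 |R|=1.00223 →lo
  mid=-2.50266 |R|=0.98350 →hi
  ...
  [-2.51285,-2.51267] ⇒ x*=-2.5127
Interval (-2.5127, 0).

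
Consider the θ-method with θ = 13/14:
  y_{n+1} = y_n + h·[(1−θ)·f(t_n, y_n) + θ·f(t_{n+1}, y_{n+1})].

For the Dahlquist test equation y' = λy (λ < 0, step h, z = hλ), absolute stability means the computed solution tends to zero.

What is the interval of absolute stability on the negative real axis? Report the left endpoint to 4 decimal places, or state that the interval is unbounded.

interval (−∞, 0).

On y'=λy, z=hλ:
  y_{n+1} = y_n + z·[1/14·y_n + 13/14·y_{n+1}] ⇒ (1 − 13/14z)y_{n+1} = (1 + 1/14z)y_n
  ⇒ R(z) = (1 + 1/14z)/(1 − 13/14z).

Solve |R(x)|<1 on ℝ⁻.
x=-0.57: |R|=0.6273
x=-2: |R|=0.3000
x=-10: |R|=0.0278
x=-100: |R|=0.0654
θ=13/14≥1/2 ⇒ |1+1/14x|<|1−13/14x| ∀x<0 ⇒ unbounded interval.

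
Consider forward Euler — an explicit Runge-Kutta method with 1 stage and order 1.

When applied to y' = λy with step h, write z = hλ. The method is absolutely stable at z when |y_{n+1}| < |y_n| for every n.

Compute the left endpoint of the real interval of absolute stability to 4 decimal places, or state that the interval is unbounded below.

z* = -2.0000.

Set f=λy, z=hλ:
  order 1, 1-stage ⇒ R(z)=1+z
  (e.g. R(-0.4)=0.60000, |R|=0.60000)

Find x<0 with |R(x)|<1.
x=-0.4: |R|=0.6000
|R(-2.28)|=1.2800 |R(-1.13)|=0.1300 |R(-0.54)|=0.4600
Bisect:
  x_lo=-2.8990 |R|=1.8990  x_hi=-0.2689 |R|=0.7311
  mid=-1.58392 |R|=0.58392 →hi
  mid=-2.24145 |R|=1.24145 →lo
  mid=-1.91269 |R|=0.91269 →hi
  mid=-2.07707 |R|=1.07707 →lo
  mid=-1.99488 |R|=0.99488 →hi
  mid=-2.03597 |R|=1.03597 →lo
  mid=-2.01542 |R|=1.01542 →lo
  mid=-2.00515 |R|=1.00515 →lo
  ...
  [-2.00001,-1.99985] ⇒ x*=-2.0000
Interval (-2.0000, 0).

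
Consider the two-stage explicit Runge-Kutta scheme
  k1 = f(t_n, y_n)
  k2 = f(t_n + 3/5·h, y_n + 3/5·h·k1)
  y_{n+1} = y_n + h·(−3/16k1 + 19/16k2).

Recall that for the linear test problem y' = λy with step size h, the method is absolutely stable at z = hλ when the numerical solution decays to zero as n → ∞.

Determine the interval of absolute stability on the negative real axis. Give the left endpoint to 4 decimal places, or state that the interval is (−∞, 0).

With y'=λy (z=hλ):
  k1=λy_n ⇒ h·k1=z·y_n;  k2=λ(1+3/5z)y_n ⇒ h·k2=z(1+3/5z)y_n
  y_{n+1}/y_n = 1 − 3/16z + 19/16z(1+3/5z) = 1 + z + 57/80z²
  ⇒ R(z) = 1 + z + 57/80z².

Boundary: |R(x)|=1, x<0.
x=-1.13: |R|=0.7798
R=1: x+57/80x²=0 ⇒ x=−80/57=-1.4035; min R=1−1/(4·57/80)=0.6491>−1
Confirm numerically:
  x=-1.355: |R|=0.95317 <1
  x=-0.965: |R|=0.69850 <1
  x=-0.818: |R|=0.65875 <1
  x=-1.691: |R|=1.34638 >1
  x=-1.488: |R|=1.08958 >1
  x=-1.483: |R|=1.08399 >1
So |R|<1 on (-1.4035, 0).

z∈(-1.4035,0).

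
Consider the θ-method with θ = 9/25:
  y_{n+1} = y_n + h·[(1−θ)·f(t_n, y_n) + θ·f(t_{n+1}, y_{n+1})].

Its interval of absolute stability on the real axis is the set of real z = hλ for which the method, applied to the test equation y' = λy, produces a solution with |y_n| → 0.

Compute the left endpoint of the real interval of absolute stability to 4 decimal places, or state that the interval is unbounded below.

On y'=λy, z=hλ:
  y_{n+1} = y_n + z·[16/25·y_n + 9/25·y_{n+1}] ⇒ (1 − 9/25z)y_{n+1} = (1 + 16/25z)y_n
  ⇒ R(z) = (1 + 16/25z)/(1 − 9/25z).

Solve |R(x)|<1 on ℝ⁻.
x=-0.89: |R|=0.3260
R=−1: 1+16/25x = −1+9/25x ⇒ -7/25x=2 ⇒ x=2/(-7/25)=-7.1429
Confirm numerically:
  x=-6.170: |R|=0.91544 <1
  x=-4.882: |R|=0.77043 <1
  x=-4.418: |R|=0.70548 <1
  x=-7.679: |R|=1.03988 >1
  x=-7.319: |R|=1.01357 >1
So |R|<1 on (-7.1429, 0).

left endpoint -7.1429.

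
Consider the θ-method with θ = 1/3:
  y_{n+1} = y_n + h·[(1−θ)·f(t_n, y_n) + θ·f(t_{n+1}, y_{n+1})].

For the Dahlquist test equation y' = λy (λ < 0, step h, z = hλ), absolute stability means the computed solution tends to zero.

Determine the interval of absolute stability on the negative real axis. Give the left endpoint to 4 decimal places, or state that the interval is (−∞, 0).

(-6.0000, 0).

Set f=λy, z=hλ:
  y_{n+1} = y_n + z·[2/3·y_n + 1/3·y_{n+1}] ⇒ (1 − 1/3z)y_{n+1} = (1 + 2/3z)y_n
  so R(z) = (1 + 2/3z)/(1 − 1/3z).

Solve |R(x)|<1 on ℝ⁻.
x=-1.7: |R|=0.0851
R=−1: 1+2/3x = −1+1/3x ⇒ -1/3x=2 ⇒ x=2/(-1/3)=-6.0000
Confirm numerically:
  x=-3.533: |R|=0.62238 <1
  x=-3.250: |R|=0.56000 <1
  x=-2.993: |R|=0.49825 <1
  x=-6.207: |R|=1.02248 >1
  x=-6.030: |R|=1.00332 >1
So |R|<1 on (-6.0000, 0).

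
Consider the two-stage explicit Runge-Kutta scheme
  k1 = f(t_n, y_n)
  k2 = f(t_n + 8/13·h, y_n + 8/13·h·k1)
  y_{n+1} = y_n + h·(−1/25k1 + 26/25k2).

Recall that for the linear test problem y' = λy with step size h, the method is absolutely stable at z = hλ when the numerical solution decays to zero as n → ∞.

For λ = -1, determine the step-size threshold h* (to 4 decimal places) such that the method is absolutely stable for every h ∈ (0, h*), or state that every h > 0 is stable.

(-1.5625,0); λ=-1 ⇒ h* = (25/16)/1 = 1.5625.

With y'=λy (z=hλ):
  k1=λy_n ⇒ h·k1=z·y_n;  k2=λ(1+8/13z)y_n ⇒ h·k2=z(1+8/13z)y_n
  y_{n+1}/y_n = 1 − 1/25z + 26/25z(1+8/13z) = 1 + z + 16/25z²
  Hence R(z) = 1 + z + 16/25z².

Need |R(x)|<1, x<0.
x=-0.43: |R|=0.6883
R=1: x+16/25x²=0 ⇒ x=−25/16=-1.5625; min R=1−1/(4·16/25)=0.6094>−1
Confirm numerically:
  x=-1.533: |R|=0.97106 <1
  x=-1.146: |R|=0.69452 <1
  x=-0.840: |R|=0.61158 <1
  x=-1.955: |R|=1.49110 >1
  x=-1.796: |R|=1.26839 >1
  x=-1.584: |R|=1.02180 >1
Interval (-1.5625, 0).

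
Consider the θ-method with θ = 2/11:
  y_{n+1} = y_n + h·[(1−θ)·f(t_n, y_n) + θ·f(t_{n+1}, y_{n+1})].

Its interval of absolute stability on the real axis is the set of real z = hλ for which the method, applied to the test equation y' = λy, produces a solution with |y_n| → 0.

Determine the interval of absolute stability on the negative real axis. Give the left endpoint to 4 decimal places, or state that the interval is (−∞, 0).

Test eqn y'=λy, z=hλ:
  y_{n+1} = y_n + z·[9/11·y_n + 2/11·y_{n+1}] ⇒ (1 − 2/11z)y_{n+1} = (1 + 9/11z)y_n
  R(z) = (1 + 9/11z)/(1 − 2/11z).

Find x<0 with |R(x)|<1.
x=-1.32: |R|=0.0645
R=−1: 1+9/11x = −1+2/11x ⇒ -7/11x=2 ⇒ x=2/(-7/11)=-3.1429
Confirm numerically:
  x=-2.613: |R|=0.77142 <1
  x=-2.426: |R|=0.68345 <1
  x=-1.887: |R|=0.40497 <1
  x=-1.866: |R|=0.39329 <1
  x=-3.688: |R|=1.20766 >1
  x=-3.686: |R|=1.20695 >1
So |R|<1 on (-3.1429, 0).

(-3.1429, 0).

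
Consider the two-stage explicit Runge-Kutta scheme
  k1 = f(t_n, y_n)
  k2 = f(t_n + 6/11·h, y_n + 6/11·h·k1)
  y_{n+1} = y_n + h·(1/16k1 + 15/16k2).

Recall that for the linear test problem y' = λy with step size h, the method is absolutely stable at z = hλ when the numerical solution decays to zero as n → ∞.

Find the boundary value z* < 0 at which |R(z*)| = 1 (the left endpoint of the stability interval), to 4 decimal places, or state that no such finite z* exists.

left endpoint -1.9556.

Set f=λy, z=hλ:
  k1=λy_n ⇒ h·k1=z·y_n;  k2=λ(1+6/11z)y_n ⇒ h·k2=z(1+6/11z)y_n
  y_{n+1}/y_n = 1 + 1/16z + 15/16z(1+6/11z) = 1 + z + 45/88z²
  so R(z) = 1 + z + 45/88z².

Boundary: |R(x)|=1, x<0.
x=-1.19: |R|=0.5341
R=1: x+45/88x²=0 ⇒ x=−88/45=-1.9556; min R=1−1/(4·45/88)=0.5111>−1
Confirm numerically:
  x=-1.113: |R|=0.52046 <1
  x=-0.987: |R|=0.51115 <1
  x=-0.875: |R|=0.51651 <1
  x=-2.489: |R|=1.67896 >1
  x=-2.421: |R|=1.57623 >1
Stable set (-1.9556, 0).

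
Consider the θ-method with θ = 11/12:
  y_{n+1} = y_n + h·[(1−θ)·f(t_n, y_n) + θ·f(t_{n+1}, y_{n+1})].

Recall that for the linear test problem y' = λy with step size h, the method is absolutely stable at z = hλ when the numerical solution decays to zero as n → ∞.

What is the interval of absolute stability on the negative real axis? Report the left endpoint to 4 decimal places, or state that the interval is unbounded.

unbounded; (−∞, 0).

With y'=λy (z=hλ):
  y_{n+1} = y_n + z·[1/12·y_n + 11/12·y_{n+1}] ⇒ (1 − 11/12z)y_{n+1} = (1 + 1/12z)y_n
  so R(z) = (1 + 1/12z)/(1 − 11/12z).

Need |R(x)|<1, x<0.
x=-0.43: |R|=0.6916
x=-2: |R|=0.2941
x=-10: |R|=0.0164
x=-100: |R|=0.0791
θ=11/12≥1/2 ⇒ |1+1/12x|<|1−11/12x| ∀x<0 ⇒ unbounded interval.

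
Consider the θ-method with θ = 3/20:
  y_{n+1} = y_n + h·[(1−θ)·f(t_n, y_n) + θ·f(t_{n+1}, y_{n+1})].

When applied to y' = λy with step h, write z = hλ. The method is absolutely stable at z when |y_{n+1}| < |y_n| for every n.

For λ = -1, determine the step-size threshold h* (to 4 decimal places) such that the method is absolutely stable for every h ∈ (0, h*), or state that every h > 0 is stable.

(-2.8571,0); λ=-1 ⇒ h* = (20/7)/1 = 2.8571.

Set f=λy, z=hλ:
  y_{n+1} = y_n + z·[17/20·y_n + 3/20·y_{n+1}] ⇒ (1 − 3/20z)y_{n+1} = (1 + 17/20z)y_n
  ⇒ R(z) = (1 + 17/20z)/(1 − 3/20z).

Need |R(x)|<1, x<0.
x=-1.6: |R|=0.2903
R=−1: 1+17/20x = −1+3/20x ⇒ -7/10x=2 ⇒ x=2/(-7/10)=-2.8571
Confirm numerically:
  x=-2.303: |R|=0.71169 <1
  x=-1.856: |R|=0.45181 <1
  x=-1.710: |R|=0.36092 <1
  x=-3.447: |R|=1.27217 >1
  x=-3.407: |R|=1.25472 >1
  x=-3.198: |R|=1.16125 >1
So |R|<1 on (-2.8571, 0).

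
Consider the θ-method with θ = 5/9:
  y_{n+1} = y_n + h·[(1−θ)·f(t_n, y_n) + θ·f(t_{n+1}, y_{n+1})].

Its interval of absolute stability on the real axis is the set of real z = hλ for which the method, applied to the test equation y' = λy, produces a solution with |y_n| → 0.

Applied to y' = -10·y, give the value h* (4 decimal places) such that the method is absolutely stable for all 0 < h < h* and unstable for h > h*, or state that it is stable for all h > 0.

Set f=λy, z=hλ:
  y_{n+1} = y_n + z·[4/9·y_n + 5/9·y_{n+1}] ⇒ (1 − 5/9z)y_{n+1} = (1 + 4/9z)y_n
  so R(z) = (1 + 4/9z)/(1 − 5/9z).

Need |R(x)|<1, x<0.
x=-0.6: |R|=0.5500
x=-2: |R|=0.0526
x=-10: |R|=0.5254
x=-100: |R|=0.7682
θ=5/9≥1/2 ⇒ |1+4/9x|<|1−5/9x| ∀x<0 ⇒ interval (−∞,0).

(−∞, 0) — no finite endpoint. Any h>0 works for λ=-10.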